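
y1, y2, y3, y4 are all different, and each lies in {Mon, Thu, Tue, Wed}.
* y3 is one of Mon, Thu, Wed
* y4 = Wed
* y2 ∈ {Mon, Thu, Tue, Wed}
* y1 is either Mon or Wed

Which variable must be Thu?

y4 must be Wed (only option left). So y1, y2, y3 can't be Wed.
y1 has just one choice, so y1 = Mon. Strike Mon from y2, y3.
So Thu goes to y3.

y3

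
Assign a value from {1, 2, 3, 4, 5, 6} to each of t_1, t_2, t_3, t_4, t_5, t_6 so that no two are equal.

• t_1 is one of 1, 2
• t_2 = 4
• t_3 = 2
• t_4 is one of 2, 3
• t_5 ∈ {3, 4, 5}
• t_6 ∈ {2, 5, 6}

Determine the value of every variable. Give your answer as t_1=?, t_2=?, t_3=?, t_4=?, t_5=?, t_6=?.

t_2's domain is down to {4}, so t_2 = 4. So t_5 can't be 4.
t_3 must be 2 (only option left). Remove 2 from t_1, t_4, t_6.
t_4 must be 3 (only option left). Remove 3 from t_5.
That leaves t_5 = 5. Eliminate 5 elsewhere: t_6.
That leaves t_6 = 6.
That leaves t_1 = 1.

t_1=1, t_2=4, t_3=2, t_4=3, t_5=5, t_6=6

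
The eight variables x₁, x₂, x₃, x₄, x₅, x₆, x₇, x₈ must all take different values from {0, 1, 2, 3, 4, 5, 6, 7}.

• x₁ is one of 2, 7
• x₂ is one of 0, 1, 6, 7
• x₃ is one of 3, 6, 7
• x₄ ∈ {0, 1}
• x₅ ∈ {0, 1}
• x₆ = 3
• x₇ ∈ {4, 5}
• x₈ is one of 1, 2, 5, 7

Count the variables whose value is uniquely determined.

x₆ has just one choice, so x₆ = 3. So x₃ can't be 3.
The 7 still-open variables together cover exactly {0, 1, 2, 4, 5, 6, 7} — 7 values for 7 variables — and 4 appears only in x₇'s list, so x₇ = 4.
The 6 still-open variables together cover exactly {0, 1, 2, 5, 6, 7} — 6 values for 6 variables — and 5 appears only in x₈'s list, so x₈ = 5.
The 5 still-open variables draw from only 5 values {0, 1, 2, 6, 7}, so each is used; only x₁ can be 2, hence x₁ = 2.
x₄ and x₅ share exactly the 2 values {0, 1}; by pigeonhole those values go to them, so strike 0, 1 from x₂.
Determined: x₁=2, x₆=3, x₇=4, x₈=5. The other variables each still have more than one consistent value. That makes 4.

4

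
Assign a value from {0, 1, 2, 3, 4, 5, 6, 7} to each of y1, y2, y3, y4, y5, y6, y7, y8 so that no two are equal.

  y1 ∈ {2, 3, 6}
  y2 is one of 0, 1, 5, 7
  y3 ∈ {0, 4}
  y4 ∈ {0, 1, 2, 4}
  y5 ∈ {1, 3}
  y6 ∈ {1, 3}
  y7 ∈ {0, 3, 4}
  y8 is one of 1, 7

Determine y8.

7

The 8 variables draw from only 8 values {0, 1, 2, 3, 4, 5, 6, 7}, so each is used; only y2 can be 5, hence y2 = 5.
The 7 still-open variables draw from only 7 values {0, 1, 2, 3, 4, 6, 7}, so each is used; only y1 can be 6, hence y1 = 6.
The 6 still-open variables draw from only 6 values {0, 1, 2, 3, 4, 7}, so each is used; only y4 can be 2, hence y4 = 2.
Among the 5 still-open variables, 7 fits only y8 (and all 5 values in {0, 1, 3, 4, 7} must be used), so y8 = 7.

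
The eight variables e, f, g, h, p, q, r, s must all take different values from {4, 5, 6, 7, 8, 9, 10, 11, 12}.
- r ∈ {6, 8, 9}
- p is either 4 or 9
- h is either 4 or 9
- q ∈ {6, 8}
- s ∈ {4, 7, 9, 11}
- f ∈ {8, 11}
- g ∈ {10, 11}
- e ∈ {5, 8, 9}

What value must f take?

11

The 8 variables draw from only 8 values {4, 5, 6, 7, 8, 9, 10, 11}, so each is used; only e can be 5, hence e = 5.
The 7 still-open variables together cover exactly {4, 6, 7, 8, 9, 10, 11} — 7 values for 7 variables — and 7 appears only in s's list, so s = 7.
The 6 still-open variables together cover exactly {4, 6, 8, 9, 10, 11} — 6 values for 6 variables — and 10 appears only in g's list, so g = 10.
Among the 5 still-open variables, 11 fits only f (and all 5 values in {4, 6, 8, 9, 11} must be used), so f = 11.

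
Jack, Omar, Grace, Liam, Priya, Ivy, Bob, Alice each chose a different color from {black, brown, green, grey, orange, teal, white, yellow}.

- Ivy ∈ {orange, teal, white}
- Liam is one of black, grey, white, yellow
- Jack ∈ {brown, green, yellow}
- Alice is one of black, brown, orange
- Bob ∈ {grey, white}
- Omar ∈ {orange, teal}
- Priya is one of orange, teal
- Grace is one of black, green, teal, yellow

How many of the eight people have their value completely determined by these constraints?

The 2 variables Omar and Priya are confined to {orange, teal}, which locks those values in; drop them from Grace, Ivy, Alice.
Ivy's domain is down to {white}, so Ivy = white. So Liam, Bob can't be white.
Bob has just one choice, so Bob = grey. Eliminate grey elsewhere: Liam.
Determined: Ivy=white, Bob=grey. The other people each still have more than one consistent value. That makes 2.

2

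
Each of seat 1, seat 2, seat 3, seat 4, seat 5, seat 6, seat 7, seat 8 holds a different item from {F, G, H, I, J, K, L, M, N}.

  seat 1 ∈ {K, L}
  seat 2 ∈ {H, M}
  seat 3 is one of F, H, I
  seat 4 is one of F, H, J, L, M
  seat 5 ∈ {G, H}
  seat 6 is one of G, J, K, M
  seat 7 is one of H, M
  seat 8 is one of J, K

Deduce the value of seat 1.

The 8 variables draw from only 8 values {F, G, H, I, J, K, L, M}, so each is used; only seat 3 can be I, hence seat 3 = I.
The 7 still-open variables together cover exactly {F, G, H, J, K, L, M} — 7 values for 7 variables — and F appears only in seat 4's list, so seat 4 = F.
Among the 6 still-open variables, L fits only seat 1 (and all 6 values in {G, H, J, K, L, M} must be used), so seat 1 = L.

L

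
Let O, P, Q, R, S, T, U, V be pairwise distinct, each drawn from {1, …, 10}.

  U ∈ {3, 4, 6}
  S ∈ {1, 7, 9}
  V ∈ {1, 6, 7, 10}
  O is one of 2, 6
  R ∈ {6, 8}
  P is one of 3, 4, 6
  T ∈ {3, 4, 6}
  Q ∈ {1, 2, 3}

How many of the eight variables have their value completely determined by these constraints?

P, T, U between them cover only {3, 4, 6} — a naked triple. Remove those values from O, Q, R, V.
O's domain is down to {2}, so O = 2. Remove 2 from Q.
Q has just one choice, so Q = 1. Eliminate 1 elsewhere: S, V.
R's domain is down to {8}, so R = 8.
Determined: O=2, Q=1, R=8. The other variables each still have more than one consistent value. That makes 3.

3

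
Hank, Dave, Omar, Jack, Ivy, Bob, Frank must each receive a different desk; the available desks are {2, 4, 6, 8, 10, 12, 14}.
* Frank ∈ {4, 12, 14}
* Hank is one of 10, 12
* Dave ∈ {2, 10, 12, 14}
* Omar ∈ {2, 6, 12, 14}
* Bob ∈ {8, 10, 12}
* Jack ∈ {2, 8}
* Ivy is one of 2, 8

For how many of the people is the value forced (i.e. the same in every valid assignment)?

The 7 variables draw from only 7 values {2, 4, 6, 8, 10, 12, 14}, so each is used; only Frank can be 4, hence Frank = 4.
The 6 still-open variables together cover exactly {2, 6, 8, 10, 12, 14} — 6 values for 6 variables — and 6 appears only in Omar's list, so Omar = 6.
Among the 5 still-open variables, 14 fits only Dave (and all 5 values in {2, 8, 10, 12, 14} must be used), so Dave = 14.
Jack and Ivy between them cover only {2, 8} — a naked pair. Remove those values from Bob.
Determined: Dave=14, Omar=6, Frank=4. The other people each still have more than one consistent value. That makes 3.

3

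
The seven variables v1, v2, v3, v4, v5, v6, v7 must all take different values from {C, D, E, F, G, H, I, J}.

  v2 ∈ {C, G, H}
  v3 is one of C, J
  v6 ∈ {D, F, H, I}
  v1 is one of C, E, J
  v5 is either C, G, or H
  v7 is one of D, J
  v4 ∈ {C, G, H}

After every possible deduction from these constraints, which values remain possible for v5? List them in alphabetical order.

C, G, H

The 3 variables v2, v4, v5 are confined to {C, G, H}, which locks those values in; drop them from v1, v3, v6.
v3 has just one choice, so v3 = J. Eliminate J elsewhere: v1, v7.
v7 must be D (only option left). Eliminate D elsewhere: v6.
v1 has just one choice, so v1 = E.
No further eliminations apply; v5 can still be any of C, G, H.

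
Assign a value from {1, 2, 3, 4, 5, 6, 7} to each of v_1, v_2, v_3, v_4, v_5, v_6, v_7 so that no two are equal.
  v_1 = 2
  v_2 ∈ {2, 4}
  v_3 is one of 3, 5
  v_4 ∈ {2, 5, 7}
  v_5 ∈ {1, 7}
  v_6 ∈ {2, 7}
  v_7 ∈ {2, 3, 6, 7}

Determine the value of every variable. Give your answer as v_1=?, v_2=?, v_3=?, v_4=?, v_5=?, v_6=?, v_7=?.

v_1=2, v_2=4, v_3=3, v_4=5, v_5=1, v_6=7, v_7=6

v_1 must be 2 (only option left). Strike 2 from v_2, v_4, v_6, v_7.
v_2 must be 4 (only option left).
v_6's domain is down to {7}, so v_6 = 7. Strike 7 from v_4, v_5, v_7.
v_4 has just one choice, so v_4 = 5. Remove 5 from v_3.
v_5's domain is down to {1}, so v_5 = 1.
v_3 has just one choice, so v_3 = 3. So v_7 can't be 3.
That leaves v_7 = 6.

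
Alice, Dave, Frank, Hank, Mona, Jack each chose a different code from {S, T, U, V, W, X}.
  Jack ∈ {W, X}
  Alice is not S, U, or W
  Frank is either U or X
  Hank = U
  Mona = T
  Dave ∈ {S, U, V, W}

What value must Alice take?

V

Hank's domain is down to {U}, so Hank = U. So Dave, Frank can't be U.
Mona must be T (only option left). Remove T from Alice.
Frank must be X (only option left). Remove X from Alice, Jack.
So Alice = V.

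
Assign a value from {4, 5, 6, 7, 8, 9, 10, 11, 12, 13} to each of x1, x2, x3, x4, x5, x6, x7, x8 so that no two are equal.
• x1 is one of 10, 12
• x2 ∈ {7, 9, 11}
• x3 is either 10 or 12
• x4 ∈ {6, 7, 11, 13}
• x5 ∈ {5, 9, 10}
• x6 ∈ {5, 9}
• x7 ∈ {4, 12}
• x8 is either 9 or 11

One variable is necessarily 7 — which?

The 2 variables x1 and x3 are confined to {10, 12}, which locks those values in; drop them from x5, x7.
x7 must be 4 (only option left).
x5 and x6 between them cover only {5, 9} — a naked pair. Remove those values from x2, x8.
x8's domain is down to {11}, so x8 = 11. Eliminate 11 elsewhere: x2, x4.
So 7 goes to x2.

x2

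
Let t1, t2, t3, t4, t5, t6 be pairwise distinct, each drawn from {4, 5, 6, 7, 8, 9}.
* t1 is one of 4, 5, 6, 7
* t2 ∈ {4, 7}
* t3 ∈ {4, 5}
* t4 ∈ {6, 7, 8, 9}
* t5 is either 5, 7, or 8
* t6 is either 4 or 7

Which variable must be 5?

The 6 variables together cover exactly {4, 5, 6, 7, 8, 9} — 6 values for 6 variables — and 9 appears only in t4's list, so t4 = 9.
The 5 still-open variables together cover exactly {4, 5, 6, 7, 8} — 5 values for 5 variables — and 6 appears only in t1's list, so t1 = 6.
Among the 4 still-open variables, 8 fits only t5 (and all 4 values in {4, 5, 7, 8} must be used), so t5 = 8.
The 3 still-open variables together cover exactly {4, 5, 7} — 3 values for 3 variables — and 5 appears only in t3's list, so t3 = 5.

t3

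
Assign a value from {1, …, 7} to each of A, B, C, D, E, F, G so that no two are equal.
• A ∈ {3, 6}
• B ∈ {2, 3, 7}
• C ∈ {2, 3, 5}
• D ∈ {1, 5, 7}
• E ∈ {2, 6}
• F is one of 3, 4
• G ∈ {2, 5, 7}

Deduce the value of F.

The 7 variables together cover exactly {1, 2, 3, 4, 5, 6, 7} — 7 values for 7 variables — and 1 appears only in D's list, so D = 1.
The 6 still-open variables together cover exactly {2, 3, 4, 5, 6, 7} — 6 values for 6 variables — and 4 appears only in F's list, so F = 4.

4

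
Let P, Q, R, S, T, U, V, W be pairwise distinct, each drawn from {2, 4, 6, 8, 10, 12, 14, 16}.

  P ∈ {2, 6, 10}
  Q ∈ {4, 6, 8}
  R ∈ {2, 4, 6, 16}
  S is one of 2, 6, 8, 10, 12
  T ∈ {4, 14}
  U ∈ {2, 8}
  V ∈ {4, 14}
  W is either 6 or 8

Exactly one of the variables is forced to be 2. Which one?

U

Among the 8 variables, 12 fits only S (and all 8 values in {2, 4, 6, 8, 10, 12, 14, 16} must be used), so S = 12.
Among the 7 still-open variables, 10 fits only P (and all 7 values in {2, 4, 6, 8, 10, 14, 16} must be used), so P = 10.
Among the 6 still-open variables, 16 fits only R (and all 6 values in {2, 4, 6, 8, 14, 16} must be used), so R = 16.
The 5 still-open variables draw from only 5 values {2, 4, 6, 8, 14}, so each is used; only U can be 2, hence U = 2.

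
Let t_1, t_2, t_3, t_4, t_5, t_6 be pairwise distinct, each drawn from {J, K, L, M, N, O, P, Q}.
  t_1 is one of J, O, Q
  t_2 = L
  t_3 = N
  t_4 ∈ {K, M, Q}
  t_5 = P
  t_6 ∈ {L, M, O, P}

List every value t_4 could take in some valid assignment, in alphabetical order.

K, M, Q

t_2's domain is down to {L}, so t_2 = L. So t_6 can't be L.
That leaves t_3 = N.
t_5 must be P (only option left). Eliminate P elsewhere: t_6.
No further eliminations apply; t_4 can still be any of K, M, Q.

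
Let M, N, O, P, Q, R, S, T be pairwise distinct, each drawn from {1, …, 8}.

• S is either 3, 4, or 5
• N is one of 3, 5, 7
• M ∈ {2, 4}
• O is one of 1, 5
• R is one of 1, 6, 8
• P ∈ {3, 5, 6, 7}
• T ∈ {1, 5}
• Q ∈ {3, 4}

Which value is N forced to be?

The 8 variables draw from only 8 values {1, 2, 3, 4, 5, 6, 7, 8}, so each is used; only M can be 2, hence M = 2.
Among the 7 still-open variables, 8 fits only R (and all 7 values in {1, 3, 4, 5, 6, 7, 8} must be used), so R = 8.
The 6 still-open variables together cover exactly {1, 3, 4, 5, 6, 7} — 6 values for 6 variables — and 6 appears only in P's list, so P = 6.
The 5 still-open variables draw from only 5 values {1, 3, 4, 5, 7}, so each is used; only N can be 7, hence N = 7.

7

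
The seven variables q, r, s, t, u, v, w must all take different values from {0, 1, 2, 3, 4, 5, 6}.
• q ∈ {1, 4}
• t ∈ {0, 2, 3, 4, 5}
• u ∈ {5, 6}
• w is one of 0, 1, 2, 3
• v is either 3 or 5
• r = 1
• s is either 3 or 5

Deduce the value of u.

6

r has just one choice, so r = 1. So q, w can't be 1.
q has just one choice, so q = 4. So t can't be 4.
The 5 still-open variables draw from only 5 values {0, 2, 3, 5, 6}, so each is used; only u can be 6, hence u = 6.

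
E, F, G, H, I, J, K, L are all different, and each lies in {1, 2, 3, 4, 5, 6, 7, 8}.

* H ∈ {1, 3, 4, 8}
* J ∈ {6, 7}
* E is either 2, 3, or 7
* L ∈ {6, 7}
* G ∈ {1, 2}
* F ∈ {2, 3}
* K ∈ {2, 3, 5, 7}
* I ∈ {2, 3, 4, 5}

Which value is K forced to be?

5

The 8 variables draw from only 8 values {1, 2, 3, 4, 5, 6, 7, 8}, so each is used; only H can be 8, hence H = 8.
Among the 7 still-open variables, 1 fits only G (and all 7 values in {1, 2, 3, 4, 5, 6, 7} must be used), so G = 1.
The 6 still-open variables together cover exactly {2, 3, 4, 5, 6, 7} — 6 values for 6 variables — and 4 appears only in I's list, so I = 4.
The 5 still-open variables draw from only 5 values {2, 3, 5, 6, 7}, so each is used; only K can be 5, hence K = 5.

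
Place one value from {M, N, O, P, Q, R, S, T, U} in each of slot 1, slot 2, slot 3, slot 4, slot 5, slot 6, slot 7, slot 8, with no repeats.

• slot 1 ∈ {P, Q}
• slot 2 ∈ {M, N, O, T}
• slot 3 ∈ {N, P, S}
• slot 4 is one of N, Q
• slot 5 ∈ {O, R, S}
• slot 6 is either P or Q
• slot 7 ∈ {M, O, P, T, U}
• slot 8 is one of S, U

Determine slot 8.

The 2 variables slot 1 and slot 6 are confined to {P, Q}, which locks those values in; drop them from slot 3, slot 4, slot 7.
slot 4 must be N (only option left). Remove N from slot 2, slot 3.
That leaves slot 3 = S. So slot 5, slot 8 can't be S.
So slot 8 = U.

U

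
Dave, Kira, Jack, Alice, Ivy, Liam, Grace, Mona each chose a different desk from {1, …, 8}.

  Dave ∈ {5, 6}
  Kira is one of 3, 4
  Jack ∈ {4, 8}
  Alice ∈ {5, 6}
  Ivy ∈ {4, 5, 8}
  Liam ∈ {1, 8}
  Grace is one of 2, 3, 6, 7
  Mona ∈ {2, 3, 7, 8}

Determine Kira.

Among the 8 variables, 1 fits only Liam (and all 8 values in {1, 2, 3, 4, 5, 6, 7, 8} must be used), so Liam = 1.
Dave and Alice share exactly the 2 values {5, 6}; by pigeonhole those values go to them, so strike 5, 6 from Ivy, Grace.
Jack and Ivy between them cover only {4, 8} — a naked pair. Remove those values from Kira, Mona.
So Kira = 3.

3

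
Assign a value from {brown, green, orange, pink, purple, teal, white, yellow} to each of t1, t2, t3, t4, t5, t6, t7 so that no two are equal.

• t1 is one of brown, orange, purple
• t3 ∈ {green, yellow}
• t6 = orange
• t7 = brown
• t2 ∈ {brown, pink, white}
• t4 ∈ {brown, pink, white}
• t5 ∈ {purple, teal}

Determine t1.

purple

t6's domain is down to {orange}, so t6 = orange. So t1 can't be orange.
t7's domain is down to {brown}, so t7 = brown. Remove brown from t1, t2, t4.
So t1 = purple.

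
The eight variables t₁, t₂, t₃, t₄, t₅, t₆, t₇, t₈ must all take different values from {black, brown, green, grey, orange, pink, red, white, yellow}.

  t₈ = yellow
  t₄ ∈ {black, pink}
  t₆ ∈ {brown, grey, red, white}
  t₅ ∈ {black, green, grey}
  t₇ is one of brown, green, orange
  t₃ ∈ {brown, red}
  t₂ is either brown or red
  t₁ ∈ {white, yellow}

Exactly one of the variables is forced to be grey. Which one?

t₆

t₈'s domain is down to {yellow}, so t₈ = yellow. So t₁ can't be yellow.
t₁ must be white (only option left). Eliminate white elsewhere: t₆.
t₂ and t₃ between them cover only {brown, red} — a naked pair. Remove those values from t₆, t₇.
So grey goes to t₆.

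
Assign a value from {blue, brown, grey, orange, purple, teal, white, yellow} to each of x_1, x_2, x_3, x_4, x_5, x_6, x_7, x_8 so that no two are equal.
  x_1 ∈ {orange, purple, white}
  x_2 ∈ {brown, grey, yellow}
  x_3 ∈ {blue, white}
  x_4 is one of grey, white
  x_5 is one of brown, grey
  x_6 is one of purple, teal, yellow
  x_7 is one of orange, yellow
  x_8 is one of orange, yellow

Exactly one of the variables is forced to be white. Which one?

x_4

The 8 variables together cover exactly {blue, brown, grey, orange, purple, teal, white, yellow} — 8 values for 8 variables — and blue appears only in x_3's list, so x_3 = blue.
The 7 still-open variables together cover exactly {brown, grey, orange, purple, teal, white, yellow} — 7 values for 7 variables — and teal appears only in x_6's list, so x_6 = teal.
The 6 still-open variables draw from only 6 values {brown, grey, orange, purple, white, yellow}, so each is used; only x_1 can be purple, hence x_1 = purple.
Among the 5 still-open variables, white fits only x_4 (and all 5 values in {brown, grey, orange, white, yellow} must be used), so x_4 = white.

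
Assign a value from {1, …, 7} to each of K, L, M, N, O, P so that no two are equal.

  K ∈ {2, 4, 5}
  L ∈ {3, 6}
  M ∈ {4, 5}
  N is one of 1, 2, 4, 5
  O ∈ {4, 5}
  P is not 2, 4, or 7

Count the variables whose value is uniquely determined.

2

The 2 variables M and O are confined to {4, 5}, which locks those values in; drop them from K, N, P.
K must be 2 (only option left). Eliminate 2 elsewhere: N.
N's domain is down to {1}, so N = 1. Eliminate 1 elsewhere: P.
Determined: K=2, N=1. The other variables each still have more than one consistent value. That makes 2.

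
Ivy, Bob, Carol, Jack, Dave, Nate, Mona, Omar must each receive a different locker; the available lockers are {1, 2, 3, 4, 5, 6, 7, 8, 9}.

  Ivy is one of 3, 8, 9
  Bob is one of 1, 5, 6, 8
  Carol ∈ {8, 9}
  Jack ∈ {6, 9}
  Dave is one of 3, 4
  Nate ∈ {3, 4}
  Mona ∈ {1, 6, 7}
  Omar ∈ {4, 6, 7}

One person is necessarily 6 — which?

Jack

The 8 variables draw from only 8 values {1, 3, 4, 5, 6, 7, 8, 9}, so each is used; only Bob can be 5, hence Bob = 5.
Among the 7 still-open variables, 1 fits only Mona (and all 7 values in {1, 3, 4, 6, 7, 8, 9} must be used), so Mona = 1.
The 6 still-open variables together cover exactly {3, 4, 6, 7, 8, 9} — 6 values for 6 variables — and 7 appears only in Omar's list, so Omar = 7.
Among the 5 still-open variables, 6 fits only Jack (and all 5 values in {3, 4, 6, 8, 9} must be used), so Jack = 6.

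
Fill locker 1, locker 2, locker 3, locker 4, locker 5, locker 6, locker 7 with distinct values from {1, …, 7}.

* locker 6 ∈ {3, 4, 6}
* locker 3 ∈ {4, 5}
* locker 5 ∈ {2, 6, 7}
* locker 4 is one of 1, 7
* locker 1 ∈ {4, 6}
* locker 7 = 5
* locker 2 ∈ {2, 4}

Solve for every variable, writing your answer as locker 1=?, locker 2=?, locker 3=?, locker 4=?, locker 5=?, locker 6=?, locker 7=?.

locker 1=6, locker 2=2, locker 3=4, locker 4=1, locker 5=7, locker 6=3, locker 7=5

locker 7's domain is down to {5}, so locker 7 = 5. Eliminate 5 elsewhere: locker 3.
That leaves locker 3 = 4. Remove 4 from locker 1, locker 2, locker 6.
locker 1 must be 6 (only option left). Eliminate 6 elsewhere: locker 5, locker 6.
locker 2's domain is down to {2}, so locker 2 = 2. Strike 2 from locker 5.
locker 5 must be 7 (only option left). Strike 7 from locker 4.
locker 6's domain is down to {3}, so locker 6 = 3.
locker 4 has just one choice, so locker 4 = 1.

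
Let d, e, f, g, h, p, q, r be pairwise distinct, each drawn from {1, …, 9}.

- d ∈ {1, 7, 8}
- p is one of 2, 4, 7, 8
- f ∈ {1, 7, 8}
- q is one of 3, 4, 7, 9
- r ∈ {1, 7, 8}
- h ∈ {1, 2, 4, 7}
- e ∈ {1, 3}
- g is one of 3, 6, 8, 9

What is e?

3

Among the 8 variables, 6 fits only g (and all 8 values in {1, 2, 3, 4, 6, 7, 8, 9} must be used), so g = 6.
Among the 7 still-open variables, 9 fits only q (and all 7 values in {1, 2, 3, 4, 7, 8, 9} must be used), so q = 9.
The 6 still-open variables together cover exactly {1, 2, 3, 4, 7, 8} — 6 values for 6 variables — and 3 appears only in e's list, so e = 3.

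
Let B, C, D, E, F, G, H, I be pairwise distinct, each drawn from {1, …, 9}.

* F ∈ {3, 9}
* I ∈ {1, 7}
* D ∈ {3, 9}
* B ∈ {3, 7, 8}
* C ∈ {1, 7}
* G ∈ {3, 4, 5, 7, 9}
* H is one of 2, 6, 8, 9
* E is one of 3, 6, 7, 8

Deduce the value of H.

2

The 2 variables C and I are confined to {1, 7}, which locks those values in; drop them from B, E, G.
The 2 variables D and F are confined to {3, 9}, which locks those values in; drop them from B, E, G, H.
B has just one choice, so B = 8. Strike 8 from E, H.
E must be 6 (only option left). Strike 6 from H.
So H = 2.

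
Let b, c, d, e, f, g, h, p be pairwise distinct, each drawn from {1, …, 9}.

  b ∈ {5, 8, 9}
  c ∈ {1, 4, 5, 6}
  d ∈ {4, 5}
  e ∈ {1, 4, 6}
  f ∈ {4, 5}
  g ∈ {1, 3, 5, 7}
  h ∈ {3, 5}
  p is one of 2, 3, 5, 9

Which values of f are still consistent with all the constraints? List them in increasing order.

4, 5

The 2 variables d and f are confined to {4, 5}, which locks those values in; drop them from b, c, e, g, h, p.
h has just one choice, so h = 3. Strike 3 from g, p.
c and e share exactly the 2 values {1, 6}; by pigeonhole those values go to them, so strike 1, 6 from g.
g's domain is down to {7}, so g = 7.
No further eliminations apply; f can still be any of 4, 5.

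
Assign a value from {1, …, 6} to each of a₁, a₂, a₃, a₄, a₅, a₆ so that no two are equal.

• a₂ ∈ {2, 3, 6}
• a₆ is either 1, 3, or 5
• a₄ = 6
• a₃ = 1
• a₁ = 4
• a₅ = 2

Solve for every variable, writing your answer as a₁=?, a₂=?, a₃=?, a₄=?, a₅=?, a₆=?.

a₁ has just one choice, so a₁ = 4.
a₃ must be 1 (only option left). Strike 1 from a₆.
a₄ has just one choice, so a₄ = 6. So a₂ can't be 6.
a₅'s domain is down to {2}, so a₅ = 2. Eliminate 2 elsewhere: a₂.
a₂'s domain is down to {3}, so a₂ = 3. Eliminate 3 elsewhere: a₆.
a₆ has just one choice, so a₆ = 5.

a₁=4, a₂=3, a₃=1, a₄=6, a₅=2, a₆=5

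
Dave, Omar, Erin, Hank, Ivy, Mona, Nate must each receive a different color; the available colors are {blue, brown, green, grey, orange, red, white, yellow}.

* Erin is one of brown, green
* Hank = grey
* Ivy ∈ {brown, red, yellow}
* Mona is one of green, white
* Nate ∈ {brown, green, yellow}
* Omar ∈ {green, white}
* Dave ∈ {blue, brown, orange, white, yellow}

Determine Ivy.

red

Hank's domain is down to {grey}, so Hank = grey.
Omar and Mona share exactly the 2 values {green, white}; by pigeonhole those values go to them, so strike green, white from Dave, Erin, Nate.
Erin must be brown (only option left). So Dave, Ivy, Nate can't be brown.
That leaves Nate = yellow. So Dave, Ivy can't be yellow.
So Ivy = red.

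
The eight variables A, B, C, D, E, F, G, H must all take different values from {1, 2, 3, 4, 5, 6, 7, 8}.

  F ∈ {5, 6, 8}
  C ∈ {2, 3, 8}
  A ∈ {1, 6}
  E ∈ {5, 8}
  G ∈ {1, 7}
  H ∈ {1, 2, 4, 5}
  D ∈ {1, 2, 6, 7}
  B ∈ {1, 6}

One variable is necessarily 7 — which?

G

The 8 variables together cover exactly {1, 2, 3, 4, 5, 6, 7, 8} — 8 values for 8 variables — and 3 appears only in C's list, so C = 3.
Among the 7 still-open variables, 4 fits only H (and all 7 values in {1, 2, 4, 5, 6, 7, 8} must be used), so H = 4.
The 6 still-open variables together cover exactly {1, 2, 5, 6, 7, 8} — 6 values for 6 variables — and 2 appears only in D's list, so D = 2.
The 5 still-open variables draw from only 5 values {1, 5, 6, 7, 8}, so each is used; only G can be 7, hence G = 7.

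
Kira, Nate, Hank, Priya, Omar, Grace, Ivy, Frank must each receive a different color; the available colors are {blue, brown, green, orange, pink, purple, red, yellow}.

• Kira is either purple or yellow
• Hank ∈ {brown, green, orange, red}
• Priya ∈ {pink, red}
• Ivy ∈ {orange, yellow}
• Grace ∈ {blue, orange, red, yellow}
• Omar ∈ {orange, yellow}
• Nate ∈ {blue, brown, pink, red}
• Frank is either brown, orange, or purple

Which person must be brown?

Among the 8 variables, green fits only Hank (and all 8 values in {blue, brown, green, orange, pink, purple, red, yellow} must be used), so Hank = green.
Omar and Ivy share exactly the 2 values {orange, yellow}; by pigeonhole those values go to them, so strike orange, yellow from Kira, Grace, Frank.
Kira's domain is down to {purple}, so Kira = purple. Strike purple from Frank.
So brown goes to Frank.

Frank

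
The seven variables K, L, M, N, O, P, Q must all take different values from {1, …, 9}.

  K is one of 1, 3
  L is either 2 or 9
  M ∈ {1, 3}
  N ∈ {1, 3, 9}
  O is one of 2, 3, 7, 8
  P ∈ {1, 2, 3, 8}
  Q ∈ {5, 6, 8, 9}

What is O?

7

K and M between them cover only {1, 3} — a naked pair. Remove those values from N, O, P.
N has just one choice, so N = 9. Eliminate 9 elsewhere: L, Q.
That leaves L = 2. So O, P can't be 2.
That leaves P = 8. Strike 8 from O, Q.
So O = 7.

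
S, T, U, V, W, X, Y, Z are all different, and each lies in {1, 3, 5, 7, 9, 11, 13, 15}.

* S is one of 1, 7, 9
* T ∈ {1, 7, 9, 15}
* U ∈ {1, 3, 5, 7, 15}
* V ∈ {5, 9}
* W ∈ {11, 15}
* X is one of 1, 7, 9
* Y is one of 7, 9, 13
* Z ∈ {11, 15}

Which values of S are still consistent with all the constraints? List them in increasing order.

1, 7, 9

Among the 8 variables, 3 fits only U (and all 8 values in {1, 3, 5, 7, 9, 11, 13, 15} must be used), so U = 3.
The 7 still-open variables together cover exactly {1, 5, 7, 9, 11, 13, 15} — 7 values for 7 variables — and 5 appears only in V's list, so V = 5.
Among the 6 still-open variables, 13 fits only Y (and all 6 values in {1, 7, 9, 11, 13, 15} must be used), so Y = 13.
The 2 variables W and Z are confined to {11, 15}, which locks those values in; drop them from T.
No further eliminations apply; S can still be any of 1, 7, 9.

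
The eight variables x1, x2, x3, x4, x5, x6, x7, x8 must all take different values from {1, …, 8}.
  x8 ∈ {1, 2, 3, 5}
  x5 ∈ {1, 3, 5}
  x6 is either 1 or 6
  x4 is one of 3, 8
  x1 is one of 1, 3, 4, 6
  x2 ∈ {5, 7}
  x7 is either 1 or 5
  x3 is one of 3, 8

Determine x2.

The 8 variables draw from only 8 values {1, 2, 3, 4, 5, 6, 7, 8}, so each is used; only x8 can be 2, hence x8 = 2.
Among the 7 still-open variables, 4 fits only x1 (and all 7 values in {1, 3, 4, 5, 6, 7, 8} must be used), so x1 = 4.
The 6 still-open variables draw from only 6 values {1, 3, 5, 6, 7, 8}, so each is used; only x6 can be 6, hence x6 = 6.
Among the 5 still-open variables, 7 fits only x2 (and all 5 values in {1, 3, 5, 7, 8} must be used), so x2 = 7.

7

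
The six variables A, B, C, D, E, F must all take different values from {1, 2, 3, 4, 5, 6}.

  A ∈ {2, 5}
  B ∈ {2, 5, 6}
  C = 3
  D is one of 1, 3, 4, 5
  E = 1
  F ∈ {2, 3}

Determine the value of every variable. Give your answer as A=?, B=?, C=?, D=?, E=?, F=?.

C's domain is down to {3}, so C = 3. Remove 3 from D, F.
That leaves E = 1. Eliminate 1 elsewhere: D.
F must be 2 (only option left). Remove 2 from A, B.
That leaves A = 5. Eliminate 5 elsewhere: B, D.
B has just one choice, so B = 6.
That leaves D = 4.

A=5, B=6, C=3, D=4, E=1, F=2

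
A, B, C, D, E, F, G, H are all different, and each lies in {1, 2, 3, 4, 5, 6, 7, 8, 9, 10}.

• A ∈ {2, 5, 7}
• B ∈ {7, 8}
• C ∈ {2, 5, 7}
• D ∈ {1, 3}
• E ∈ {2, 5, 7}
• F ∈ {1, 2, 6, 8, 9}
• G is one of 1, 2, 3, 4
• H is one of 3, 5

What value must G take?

The 3 variables A, C, E are confined to {2, 5, 7}, which locks those values in; drop them from B, F, G, H.
B's domain is down to {8}, so B = 8. Remove 8 from F.
H's domain is down to {3}, so H = 3. Remove 3 from D, G.
D must be 1 (only option left). Strike 1 from F, G.
So G = 4.

4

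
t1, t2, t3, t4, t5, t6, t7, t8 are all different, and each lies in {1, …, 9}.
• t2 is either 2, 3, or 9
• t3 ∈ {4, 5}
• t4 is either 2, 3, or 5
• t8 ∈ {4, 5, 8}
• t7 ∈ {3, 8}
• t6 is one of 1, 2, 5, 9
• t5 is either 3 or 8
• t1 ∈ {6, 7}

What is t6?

The 2 variables t5 and t7 are confined to {3, 8}, which locks those values in; drop them from t2, t4, t8.
The 2 variables t3 and t8 are confined to {4, 5}, which locks those values in; drop them from t4, t6.
That leaves t4 = 2. Eliminate 2 elsewhere: t2, t6.
t2's domain is down to {9}, so t2 = 9. Eliminate 9 elsewhere: t6.
So t6 = 1.

1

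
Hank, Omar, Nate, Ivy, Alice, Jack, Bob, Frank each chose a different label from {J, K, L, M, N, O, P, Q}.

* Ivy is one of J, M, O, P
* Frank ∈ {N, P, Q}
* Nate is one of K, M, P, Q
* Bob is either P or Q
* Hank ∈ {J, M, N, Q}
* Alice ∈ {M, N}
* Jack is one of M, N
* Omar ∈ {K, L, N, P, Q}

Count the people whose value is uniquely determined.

4

The 8 variables together cover exactly {J, K, L, M, N, O, P, Q} — 8 values for 8 variables — and L appears only in Omar's list, so Omar = L.
Among the 7 still-open variables, K fits only Nate (and all 7 values in {J, K, M, N, O, P, Q} must be used), so Nate = K.
The 6 still-open variables draw from only 6 values {J, M, N, O, P, Q}, so each is used; only Ivy can be O, hence Ivy = O.
The 5 still-open variables together cover exactly {J, M, N, P, Q} — 5 values for 5 variables — and J appears only in Hank's list, so Hank = J.
Alice and Jack between them cover only {M, N} — a naked pair. Remove those values from Frank.
Determined: Hank=J, Omar=L, Nate=K, Ivy=O. The other people each still have more than one consistent value. That makes 4.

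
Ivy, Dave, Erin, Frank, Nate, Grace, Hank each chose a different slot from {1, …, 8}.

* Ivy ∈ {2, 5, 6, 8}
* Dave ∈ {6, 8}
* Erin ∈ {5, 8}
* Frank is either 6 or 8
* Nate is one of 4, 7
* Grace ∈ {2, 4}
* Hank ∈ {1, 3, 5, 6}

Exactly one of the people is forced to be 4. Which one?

Grace

Dave and Frank between them cover only {6, 8} — a naked pair. Remove those values from Ivy, Erin, Hank.
That leaves Erin = 5. Eliminate 5 elsewhere: Ivy, Hank.
That leaves Ivy = 2. So Grace can't be 2.
So 4 goes to Grace.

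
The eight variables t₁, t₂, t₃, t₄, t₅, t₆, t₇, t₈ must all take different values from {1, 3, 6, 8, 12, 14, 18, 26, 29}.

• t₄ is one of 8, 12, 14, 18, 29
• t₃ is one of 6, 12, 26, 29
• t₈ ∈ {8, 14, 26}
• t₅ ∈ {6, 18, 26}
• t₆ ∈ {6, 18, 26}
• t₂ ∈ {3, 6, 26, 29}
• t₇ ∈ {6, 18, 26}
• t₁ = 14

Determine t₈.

8

t₁ has just one choice, so t₁ = 14. Eliminate 14 elsewhere: t₄, t₈.
The 7 still-open variables draw from only 7 values {3, 6, 8, 12, 18, 26, 29}, so each is used; only t₂ can be 3, hence t₂ = 3.
t₅, t₆, t₇ between them cover only {6, 18, 26} — a naked triple. Remove those values from t₃, t₄, t₈.
So t₈ = 8.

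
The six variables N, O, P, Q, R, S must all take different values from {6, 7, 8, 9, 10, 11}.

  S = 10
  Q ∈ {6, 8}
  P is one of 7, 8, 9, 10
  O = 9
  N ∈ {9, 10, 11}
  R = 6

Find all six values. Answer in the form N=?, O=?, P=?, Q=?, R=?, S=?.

O has just one choice, so O = 9. Remove 9 from N, P.
R has just one choice, so R = 6. Remove 6 from Q.
That leaves S = 10. So N, P can't be 10.
N must be 11 (only option left).
That leaves Q = 8. So P can't be 8.
That leaves P = 7.

N=11, O=9, P=7, Q=8, R=6, S=10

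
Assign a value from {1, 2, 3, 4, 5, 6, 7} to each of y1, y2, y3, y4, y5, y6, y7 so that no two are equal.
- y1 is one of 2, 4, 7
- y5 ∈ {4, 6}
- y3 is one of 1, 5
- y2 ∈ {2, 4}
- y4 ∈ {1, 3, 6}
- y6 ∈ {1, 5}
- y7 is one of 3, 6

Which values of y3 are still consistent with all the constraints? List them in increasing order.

The 7 variables together cover exactly {1, 2, 3, 4, 5, 6, 7} — 7 values for 7 variables — and 7 appears only in y1's list, so y1 = 7.
Among the 6 still-open variables, 2 fits only y2 (and all 6 values in {1, 2, 3, 4, 5, 6} must be used), so y2 = 2.
The 5 still-open variables together cover exactly {1, 3, 4, 5, 6} — 5 values for 5 variables — and 4 appears only in y5's list, so y5 = 4.
y3 and y6 share exactly the 2 values {1, 5}; by pigeonhole those values go to them, so strike 1, 5 from y4.
No further eliminations apply; y3 can still be any of 1, 5.

1, 5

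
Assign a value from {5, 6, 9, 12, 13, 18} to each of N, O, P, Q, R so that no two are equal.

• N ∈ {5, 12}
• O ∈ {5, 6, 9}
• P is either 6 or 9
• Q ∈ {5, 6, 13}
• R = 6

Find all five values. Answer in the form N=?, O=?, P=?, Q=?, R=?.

N=12, O=5, P=9, Q=13, R=6

R has just one choice, so R = 6. Strike 6 from O, P, Q.
P has just one choice, so P = 9. So O can't be 9.
O's domain is down to {5}, so O = 5. Strike 5 from N, Q.
That leaves Q = 13.
That leaves N = 12.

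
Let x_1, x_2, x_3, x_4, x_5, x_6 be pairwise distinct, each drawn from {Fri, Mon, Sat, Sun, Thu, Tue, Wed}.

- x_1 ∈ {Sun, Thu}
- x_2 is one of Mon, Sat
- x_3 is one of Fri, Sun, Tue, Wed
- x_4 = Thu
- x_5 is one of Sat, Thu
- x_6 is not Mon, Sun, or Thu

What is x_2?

x_4's domain is down to {Thu}, so x_4 = Thu. Eliminate Thu elsewhere: x_1, x_5.
x_5 must be Sat (only option left). Eliminate Sat elsewhere: x_2, x_6.
So x_2 = Mon.

Mon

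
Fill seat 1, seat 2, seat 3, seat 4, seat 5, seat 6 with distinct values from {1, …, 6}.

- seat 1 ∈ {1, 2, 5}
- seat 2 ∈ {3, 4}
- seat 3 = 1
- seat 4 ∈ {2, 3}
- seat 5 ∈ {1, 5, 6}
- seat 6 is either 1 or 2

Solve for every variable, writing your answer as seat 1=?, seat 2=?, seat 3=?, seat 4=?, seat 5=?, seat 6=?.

seat 3 must be 1 (only option left). Eliminate 1 elsewhere: seat 1, seat 5, seat 6.
seat 6 must be 2 (only option left). Eliminate 2 elsewhere: seat 1, seat 4.
That leaves seat 1 = 5. Eliminate 5 elsewhere: seat 5.
seat 4 has just one choice, so seat 4 = 3. Remove 3 from seat 2.
seat 5's domain is down to {6}, so seat 5 = 6.
That leaves seat 2 = 4.

seat 1=5, seat 2=4, seat 3=1, seat 4=3, seat 5=6, seat 6=2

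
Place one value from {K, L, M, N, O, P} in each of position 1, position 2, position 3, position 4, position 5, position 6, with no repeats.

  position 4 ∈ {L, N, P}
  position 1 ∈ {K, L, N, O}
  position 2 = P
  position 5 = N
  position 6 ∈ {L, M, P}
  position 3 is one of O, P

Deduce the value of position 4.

position 2's domain is down to {P}, so position 2 = P. Remove P from position 3, position 4, position 6.
position 3 has just one choice, so position 3 = O. Strike O from position 1.
position 5 has just one choice, so position 5 = N. Remove N from position 1, position 4.
So position 4 = L.

L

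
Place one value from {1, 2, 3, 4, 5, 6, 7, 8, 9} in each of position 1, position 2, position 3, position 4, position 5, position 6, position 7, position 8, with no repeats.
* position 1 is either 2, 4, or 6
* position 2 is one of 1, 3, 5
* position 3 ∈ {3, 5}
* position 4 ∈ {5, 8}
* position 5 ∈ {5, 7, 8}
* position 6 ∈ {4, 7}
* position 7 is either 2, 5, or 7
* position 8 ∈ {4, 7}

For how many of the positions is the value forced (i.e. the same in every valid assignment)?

4

The 8 variables draw from only 8 values {1, 2, 3, 4, 5, 6, 7, 8}, so each is used; only position 2 can be 1, hence position 2 = 1.
The 7 still-open variables together cover exactly {2, 3, 4, 5, 6, 7, 8} — 7 values for 7 variables — and 3 appears only in position 3's list, so position 3 = 3.
The 6 still-open variables together cover exactly {2, 4, 5, 6, 7, 8} — 6 values for 6 variables — and 6 appears only in position 1's list, so position 1 = 6.
The 5 still-open variables together cover exactly {2, 4, 5, 7, 8} — 5 values for 5 variables — and 2 appears only in position 7's list, so position 7 = 2.
position 6 and position 8 between them cover only {4, 7} — a naked pair. Remove those values from position 5.
Determined: position 1=6, position 2=1, position 3=3, position 7=2. The other positions each still have more than one consistent value. That makes 4.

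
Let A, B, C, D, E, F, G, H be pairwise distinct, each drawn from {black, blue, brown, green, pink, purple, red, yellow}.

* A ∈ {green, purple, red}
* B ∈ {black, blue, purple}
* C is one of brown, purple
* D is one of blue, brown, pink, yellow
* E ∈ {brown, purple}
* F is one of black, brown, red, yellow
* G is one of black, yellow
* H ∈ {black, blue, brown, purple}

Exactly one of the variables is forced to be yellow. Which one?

G

The 8 variables together cover exactly {black, blue, brown, green, pink, purple, red, yellow} — 8 values for 8 variables — and green appears only in A's list, so A = green.
Among the 7 still-open variables, pink fits only D (and all 7 values in {black, blue, brown, pink, purple, red, yellow} must be used), so D = pink.
The 6 still-open variables draw from only 6 values {black, blue, brown, purple, red, yellow}, so each is used; only F can be red, hence F = red.
The 5 still-open variables together cover exactly {black, blue, brown, purple, yellow} — 5 values for 5 variables — and yellow appears only in G's list, so G = yellow.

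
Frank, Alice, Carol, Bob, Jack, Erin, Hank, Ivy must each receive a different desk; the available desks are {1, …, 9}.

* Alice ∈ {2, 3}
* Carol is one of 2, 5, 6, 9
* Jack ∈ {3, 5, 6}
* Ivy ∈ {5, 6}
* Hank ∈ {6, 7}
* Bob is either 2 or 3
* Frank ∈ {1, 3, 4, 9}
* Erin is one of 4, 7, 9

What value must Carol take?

Among the 8 variables, 1 fits only Frank (and all 8 values in {1, 2, 3, 4, 5, 6, 7, 9} must be used), so Frank = 1.
The 7 still-open variables draw from only 7 values {2, 3, 4, 5, 6, 7, 9}, so each is used; only Erin can be 4, hence Erin = 4.
The 6 still-open variables together cover exactly {2, 3, 5, 6, 7, 9} — 6 values for 6 variables — and 7 appears only in Hank's list, so Hank = 7.
The 5 still-open variables draw from only 5 values {2, 3, 5, 6, 9}, so each is used; only Carol can be 9, hence Carol = 9.

9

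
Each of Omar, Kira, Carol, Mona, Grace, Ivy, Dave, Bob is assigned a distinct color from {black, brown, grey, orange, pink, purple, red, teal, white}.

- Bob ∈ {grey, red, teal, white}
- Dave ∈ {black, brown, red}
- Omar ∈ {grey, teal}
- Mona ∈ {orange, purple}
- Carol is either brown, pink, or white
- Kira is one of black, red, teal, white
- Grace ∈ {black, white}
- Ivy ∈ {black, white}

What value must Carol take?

pink

Grace and Ivy share exactly the 2 values {black, white}; by pigeonhole those values go to them, so strike black, white from Kira, Carol, Dave, Bob.
Omar, Kira, Bob between them cover only {grey, red, teal} — a naked triple. Remove those values from Dave.
Dave must be brown (only option left). Remove brown from Carol.
So Carol = pink.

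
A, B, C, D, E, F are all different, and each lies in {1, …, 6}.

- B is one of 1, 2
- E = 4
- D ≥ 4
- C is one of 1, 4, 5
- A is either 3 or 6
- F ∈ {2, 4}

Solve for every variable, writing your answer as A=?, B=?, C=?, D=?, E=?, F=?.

A=3, B=1, C=5, D=6, E=4, F=2

E must be 4 (only option left). Strike 4 from C, D, F.
F must be 2 (only option left). Remove 2 from B.
B's domain is down to {1}, so B = 1. Strike 1 from C.
That leaves C = 5. So D can't be 5.
D must be 6 (only option left). So A can't be 6.
A has just one choice, so A = 3.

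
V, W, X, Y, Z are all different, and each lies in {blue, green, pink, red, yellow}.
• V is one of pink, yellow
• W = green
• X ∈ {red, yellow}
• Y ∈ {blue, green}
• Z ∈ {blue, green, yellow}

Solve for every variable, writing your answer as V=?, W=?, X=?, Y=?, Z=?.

W's domain is down to {green}, so W = green. Remove green from Y, Z.
Y's domain is down to {blue}, so Y = blue. Eliminate blue elsewhere: Z.
Z must be yellow (only option left). Eliminate yellow elsewhere: V, X.
That leaves V = pink.
X's domain is down to {red}, so X = red.

V=pink, W=green, X=red, Y=blue, Z=yellow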